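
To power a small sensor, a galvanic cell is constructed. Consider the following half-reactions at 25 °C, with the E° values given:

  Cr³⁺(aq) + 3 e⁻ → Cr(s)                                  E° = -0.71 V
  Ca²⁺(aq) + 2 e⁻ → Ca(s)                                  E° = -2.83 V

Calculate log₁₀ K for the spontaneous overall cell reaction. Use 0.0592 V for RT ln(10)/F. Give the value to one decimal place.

Cathode: Cr³⁺/Cr; anode: Ca²⁺/Ca. E°cell = +2.12 V, n = 6.
log K = nE°cell / 0.0592 = (6)(+2.12) / 0.0592 = 214.9.

214.9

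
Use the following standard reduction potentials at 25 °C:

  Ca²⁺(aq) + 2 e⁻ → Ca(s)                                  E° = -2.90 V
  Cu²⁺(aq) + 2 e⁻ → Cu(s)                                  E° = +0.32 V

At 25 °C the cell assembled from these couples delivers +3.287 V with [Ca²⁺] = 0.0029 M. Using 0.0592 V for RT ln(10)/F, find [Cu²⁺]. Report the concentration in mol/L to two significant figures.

Cu²⁺/Cu is the cathode, Ca²⁺/Ca the anode: E°cell = +3.22 V, n = 2.
Overall reaction: Cu²⁺(aq) + Ca(s) → Cu(s) + Ca²⁺(aq); Q = [Ca²⁺]^1/[Cu²⁺]^1.
From E = E° − (0.0592/n) log Q: log Q = (E° − E)·n/0.0592 = (+3.22 − (+3.287))·2/0.0592 = -2.2635.
So 1·log[Cu²⁺] = 1·log(0.0029) − log Q = -2.5376 − (-2.2635) = -0.2741; [Cu²⁺] = 10^(-0.2741) ≈ 0.53 M.

0.53 M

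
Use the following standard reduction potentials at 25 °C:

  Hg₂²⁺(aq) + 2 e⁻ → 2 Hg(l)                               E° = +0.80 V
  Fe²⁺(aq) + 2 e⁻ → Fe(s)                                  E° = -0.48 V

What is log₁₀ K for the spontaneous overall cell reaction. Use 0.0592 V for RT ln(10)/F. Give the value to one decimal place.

43.2

Cathode: Hg₂²⁺/Hg; anode: Fe²⁺/Fe. E°cell = +1.28 V, n = 2.
log K = nE°cell / 0.0592 = (2)(+1.28) / 0.0592 = 43.2.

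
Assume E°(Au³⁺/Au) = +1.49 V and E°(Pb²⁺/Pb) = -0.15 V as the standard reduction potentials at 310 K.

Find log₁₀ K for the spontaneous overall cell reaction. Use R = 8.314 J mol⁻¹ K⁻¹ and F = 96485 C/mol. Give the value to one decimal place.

160.0

Cathode: Au³⁺/Au; anode: Pb²⁺/Pb. E°cell = (+1.49) − (-0.15) = +1.64 V, with n = 6.
ΔG° = −nFE° = −RT ln K, so ln K = nFE°/(RT) = (6)(96485)(+1.64) / ((8.314)(310)) = 368.369.
log₁₀ K = 368.369 / ln 10 = 160.0.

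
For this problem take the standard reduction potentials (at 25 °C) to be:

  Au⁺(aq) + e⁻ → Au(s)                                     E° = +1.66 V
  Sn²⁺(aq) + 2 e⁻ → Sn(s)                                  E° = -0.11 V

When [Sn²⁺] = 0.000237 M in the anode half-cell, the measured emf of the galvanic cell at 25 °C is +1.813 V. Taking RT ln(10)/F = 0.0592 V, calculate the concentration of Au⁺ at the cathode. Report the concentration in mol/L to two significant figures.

0.082 M

Au⁺/Au is the cathode, Sn²⁺/Sn the anode: E°cell = +1.77 V, n = 2.
Overall reaction: 2 Au⁺(aq) + Sn(s) → 2 Au(s) + Sn²⁺(aq); Q = [Sn²⁺]^1/[Au⁺]^2.
From E = E° − (0.0592/n) log Q: log Q = (E° − E)·n/0.0592 = (+1.77 − (+1.813))·2/0.0592 = -1.4527.
So 2·log[Au⁺] = 1·log(0.000237) − log Q = -3.6253 − (-1.4527) = -2.1726; log[Au⁺] = -2.1726 / 2 = -1.0863; [Au⁺] = 10^(-1.0863) ≈ 0.082 M.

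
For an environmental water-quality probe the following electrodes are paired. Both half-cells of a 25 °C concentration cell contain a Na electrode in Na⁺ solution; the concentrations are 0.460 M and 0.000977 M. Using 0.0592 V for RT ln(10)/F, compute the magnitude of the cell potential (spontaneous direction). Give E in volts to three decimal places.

+0.158 V

For a concentration cell E°cell = 0. The 0.460 M side is the cathode (reduction is favoured where [Na⁺] is higher).
With n = 1, E = −(0.0592/1) log([Na⁺]ₐₙ/[Na⁺]꜀ₐₜ) = −(0.0592/1) log(0.000977/0.46) = −(0.0592/1)(-2.673) = +0.158 V.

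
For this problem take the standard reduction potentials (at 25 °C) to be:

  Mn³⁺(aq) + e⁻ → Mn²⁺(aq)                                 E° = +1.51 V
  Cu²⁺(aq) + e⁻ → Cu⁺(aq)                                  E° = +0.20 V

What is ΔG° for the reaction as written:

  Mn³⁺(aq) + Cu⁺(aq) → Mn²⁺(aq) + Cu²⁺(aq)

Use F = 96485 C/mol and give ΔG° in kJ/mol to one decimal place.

As written, Mn³⁺/Mn²⁺ is reduced (cathode) and Cu²⁺/Cu⁺ is oxidised (anode), so E°cell = (+1.51) − (+0.20) = +1.31 V.
Balancing electrons gives n = 1.
ΔG° = −nFE° = −(1)(96485)(+1.31) = -126,395 J = -126.4 kJ/mol.

-126.4 kJ/mol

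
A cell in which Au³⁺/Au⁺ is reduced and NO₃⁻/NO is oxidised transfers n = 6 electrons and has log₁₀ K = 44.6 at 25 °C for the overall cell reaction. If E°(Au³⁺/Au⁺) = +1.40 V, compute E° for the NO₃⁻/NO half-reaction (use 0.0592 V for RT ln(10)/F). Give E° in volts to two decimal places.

E°cell = (0.0592/n)·log K = (0.0592/6)(44.6) = +0.440 V.
Since Au³⁺/Au⁺ is the cathode and NO₃⁻/NO the anode, E°cell = E°(Au³⁺/Au⁺) − E°(NO₃⁻/NO).
So E°(NO₃⁻/NO) = E°(Au³⁺/Au⁺) − E°cell = (+1.40) − (+0.440) = +0.96 V.

+0.96 V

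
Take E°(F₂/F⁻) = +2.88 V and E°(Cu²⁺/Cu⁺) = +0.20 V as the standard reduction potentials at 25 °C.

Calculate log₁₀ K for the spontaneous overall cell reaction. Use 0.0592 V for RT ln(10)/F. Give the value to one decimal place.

90.5

Cathode: F₂/F⁻; anode: Cu²⁺/Cu⁺. E°cell = +2.68 V, n = 2.
log K = nE°cell / 0.0592 = (2)(+2.68) / 0.0592 = 90.5.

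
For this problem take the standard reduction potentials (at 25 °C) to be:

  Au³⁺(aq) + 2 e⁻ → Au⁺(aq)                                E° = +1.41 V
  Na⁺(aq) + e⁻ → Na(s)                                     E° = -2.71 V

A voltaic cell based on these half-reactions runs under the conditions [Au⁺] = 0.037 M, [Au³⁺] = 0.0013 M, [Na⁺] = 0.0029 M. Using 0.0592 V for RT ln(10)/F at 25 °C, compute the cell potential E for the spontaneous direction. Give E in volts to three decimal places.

Au³⁺/Au⁺ is the cathode (higher E°), Na⁺/Na the anode: E°cell = +1.41 − (-2.71) = +4.12 V, n = 2.
Overall: Au³⁺(aq) + 2 Na(s) → Au⁺(aq) + 2 Na⁺(aq)
Q = [Au⁺]·[Na⁺]^2 / ([Au³⁺]); log Q = -3.621.
E = E° − (0.0592/n) log Q = +4.12 − (0.0592/2)(-3.621) = +4.227 V.

+4.227 V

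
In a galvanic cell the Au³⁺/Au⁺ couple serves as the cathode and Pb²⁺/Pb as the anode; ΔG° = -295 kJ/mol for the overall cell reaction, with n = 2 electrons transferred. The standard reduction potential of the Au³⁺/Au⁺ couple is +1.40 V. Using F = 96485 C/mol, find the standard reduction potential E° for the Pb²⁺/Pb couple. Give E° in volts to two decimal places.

E°cell = −ΔG°/(nF) = −(-295×10³)/((2)(96485)) = +1.529 V.
Since Au³⁺/Au⁺ is the cathode and Pb²⁺/Pb the anode, E°cell = E°(Au³⁺/Au⁺) − E°(Pb²⁺/Pb).
So E°(Pb²⁺/Pb) = E°(Au³⁺/Au⁺) − E°cell = (+1.40) − (+1.529) = -0.13 V.

-0.13 V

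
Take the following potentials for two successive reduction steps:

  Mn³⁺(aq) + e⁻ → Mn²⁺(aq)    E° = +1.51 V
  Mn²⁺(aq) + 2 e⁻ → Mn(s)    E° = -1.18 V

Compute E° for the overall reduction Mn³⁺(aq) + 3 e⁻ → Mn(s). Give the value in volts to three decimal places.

Adding the free-energy changes (−nFE°) of the two steps gives −n₃FE°₃ = −n₁FE°₁ − n₂FE°₂.
E°₃ = (1×+1.51 + 2×-1.18) / 3 = (-0.850) / 3 = -0.283 V.
E° values themselves are not directly additive — weighting by electron count is essential.

-0.283 V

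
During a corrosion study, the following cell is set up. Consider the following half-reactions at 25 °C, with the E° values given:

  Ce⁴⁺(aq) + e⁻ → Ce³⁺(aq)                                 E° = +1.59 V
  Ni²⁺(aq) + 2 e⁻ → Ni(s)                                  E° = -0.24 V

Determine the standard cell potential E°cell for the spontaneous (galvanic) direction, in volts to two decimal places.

The Ce⁴⁺/Ce³⁺ couple has the higher reduction potential, so it is the cathode; Ni²⁺/Ni is oxidised at the anode.
E°cell = E°(cathode) − E°(anode) = (+1.59) − (-0.24) = +1.83 V.

+1.83 V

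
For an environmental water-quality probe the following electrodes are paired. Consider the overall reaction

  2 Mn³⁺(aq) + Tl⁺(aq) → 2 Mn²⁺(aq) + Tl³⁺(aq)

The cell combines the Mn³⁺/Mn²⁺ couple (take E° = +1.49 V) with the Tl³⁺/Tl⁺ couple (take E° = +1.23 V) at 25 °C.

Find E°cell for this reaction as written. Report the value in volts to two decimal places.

+0.26 V

The Mn³⁺/Mn²⁺ couple has the higher reduction potential, so it is the cathode; Tl³⁺/Tl⁺ is oxidised at the anode.
E°cell = E°(cathode) − E°(anode) = (+1.49) − (+1.23) = +0.26 V.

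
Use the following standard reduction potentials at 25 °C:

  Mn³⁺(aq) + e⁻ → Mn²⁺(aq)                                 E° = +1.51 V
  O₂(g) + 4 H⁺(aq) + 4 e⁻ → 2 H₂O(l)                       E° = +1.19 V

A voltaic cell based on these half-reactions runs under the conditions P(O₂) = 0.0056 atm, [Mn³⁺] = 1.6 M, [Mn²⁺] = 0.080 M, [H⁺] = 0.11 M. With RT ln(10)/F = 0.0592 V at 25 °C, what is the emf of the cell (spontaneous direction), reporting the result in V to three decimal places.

+0.487 V

Mn³⁺/Mn²⁺ is the cathode (higher E°), O₂/H₂O the anode: E°cell = +1.51 − (+1.19) = +0.32 V, n = 4.
Overall: 4 Mn³⁺(aq) + 2 H₂O(l) → 4 Mn²⁺(aq) + O₂(g) + 4 H⁺(aq)
Q = [Mn²⁺]^4·P(O₂)·[H⁺]^4 / ([Mn³⁺]^4); log Q = -11.290.
E = E° − (0.0592/n) log Q = +0.32 − (0.0592/4)(-11.290) = +0.487 V.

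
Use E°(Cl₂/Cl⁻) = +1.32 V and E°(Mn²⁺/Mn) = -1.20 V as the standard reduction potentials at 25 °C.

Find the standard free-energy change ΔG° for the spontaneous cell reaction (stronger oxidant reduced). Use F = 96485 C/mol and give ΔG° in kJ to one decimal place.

Cl₂/Cl⁻ (E° = +1.32 V) is the cathode; Mn²⁺/Mn (E° = -1.20 V) is the anode, so E°cell = +2.52 V.
Balancing electrons gives n = 2 (lcm of 2 and 2).
ΔG° = −nFE° = −(2)(96485)(+2.52) = -486,284 J = -486.3 kJ.

-486.3 kJ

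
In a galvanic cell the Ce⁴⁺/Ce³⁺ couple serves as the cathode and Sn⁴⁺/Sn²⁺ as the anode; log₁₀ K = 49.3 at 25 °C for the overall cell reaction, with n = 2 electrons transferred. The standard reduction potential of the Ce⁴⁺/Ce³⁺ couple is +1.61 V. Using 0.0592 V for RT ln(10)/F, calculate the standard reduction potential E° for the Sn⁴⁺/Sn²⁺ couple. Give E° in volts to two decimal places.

E°cell = (0.0592/n)·log K = (0.0592/2)(49.3) = +1.459 V.
Since Ce⁴⁺/Ce³⁺ is the cathode and Sn⁴⁺/Sn²⁺ the anode, E°cell = E°(Ce⁴⁺/Ce³⁺) − E°(Sn⁴⁺/Sn²⁺).
So E°(Sn⁴⁺/Sn²⁺) = E°(Ce⁴⁺/Ce³⁺) − E°cell = (+1.61) − (+1.459) = +0.15 V.

+0.15 V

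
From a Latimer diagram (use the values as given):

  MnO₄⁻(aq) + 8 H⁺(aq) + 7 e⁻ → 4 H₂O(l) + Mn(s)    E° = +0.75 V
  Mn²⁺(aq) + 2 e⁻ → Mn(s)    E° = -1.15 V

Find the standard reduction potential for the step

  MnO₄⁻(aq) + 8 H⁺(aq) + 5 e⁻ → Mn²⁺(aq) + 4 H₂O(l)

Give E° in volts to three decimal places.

Sequential free energies add, so n₃E°₃ = n₁E°₁ + n₂E°₂.
With n₃ = 7, and the known step contributing 2×(-1.15) V, the unknown satisfies 5·E° = 7×(+0.75) − 2×(-1.15) = +7.550.
E° = +7.550 / 5 = +1.510 V.

+1.510 V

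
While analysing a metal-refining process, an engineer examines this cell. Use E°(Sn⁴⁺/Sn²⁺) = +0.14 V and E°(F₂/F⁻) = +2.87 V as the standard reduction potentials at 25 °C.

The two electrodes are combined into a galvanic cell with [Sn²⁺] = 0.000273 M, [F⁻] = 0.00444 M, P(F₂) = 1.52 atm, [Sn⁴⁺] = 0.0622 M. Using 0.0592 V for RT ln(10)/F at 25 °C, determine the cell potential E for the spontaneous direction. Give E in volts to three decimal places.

F₂/F⁻ is the cathode (higher E°), Sn⁴⁺/Sn²⁺ the anode: E°cell = +2.87 − (+0.14) = +2.73 V, n = 2.
Overall: F₂(g) + Sn²⁺(aq) → 2 F⁻(aq) + Sn⁴⁺(aq)
Q = [F⁻]^2·[Sn⁴⁺] / (P(F₂)·[Sn²⁺]); log Q = -2.529.
E = E° − (0.0592/n) log Q = +2.73 − (0.0592/2)(-2.529) = +2.805 V.

+2.805 V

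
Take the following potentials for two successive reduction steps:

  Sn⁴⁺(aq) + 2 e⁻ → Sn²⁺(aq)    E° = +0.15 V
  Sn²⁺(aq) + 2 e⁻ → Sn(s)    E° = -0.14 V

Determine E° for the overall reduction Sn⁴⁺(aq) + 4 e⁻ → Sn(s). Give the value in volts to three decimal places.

+0.005 V

Since ΔG° = −nFE° is additive over sequential reductions, n₃E°₃ = n₁E°₁ + n₂E°₂.
E°₃ = (2×+0.15 + 2×-0.14) / 4 = (+0.020) / 4 = +0.005 V.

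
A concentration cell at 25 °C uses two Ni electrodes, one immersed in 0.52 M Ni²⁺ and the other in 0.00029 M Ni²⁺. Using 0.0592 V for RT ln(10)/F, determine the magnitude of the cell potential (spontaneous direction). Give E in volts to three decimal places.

For a concentration cell E°cell = 0. The 0.52 M side is the cathode (reduction is favoured where [Ni²⁺] is higher).
With n = 2, E = −(0.0592/2) log([Ni²⁺]ₐₙ/[Ni²⁺]꜀ₐₜ) = −(0.0592/2) log(0.00029/0.52) = −(0.0592/2)(-3.254) = +0.096 V.

+0.096 V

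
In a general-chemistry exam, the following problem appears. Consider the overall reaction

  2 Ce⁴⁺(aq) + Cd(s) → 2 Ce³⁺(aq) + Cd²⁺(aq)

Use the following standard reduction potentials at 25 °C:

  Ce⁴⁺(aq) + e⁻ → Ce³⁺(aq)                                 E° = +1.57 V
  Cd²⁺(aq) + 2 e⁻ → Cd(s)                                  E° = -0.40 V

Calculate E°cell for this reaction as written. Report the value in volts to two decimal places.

The Ce⁴⁺/Ce³⁺ couple has the higher reduction potential, so it is the cathode; Cd²⁺/Cd is oxidised at the anode.
E°cell = E°(cathode) − E°(anode) = (+1.57) − (-0.40) = +1.97 V.

+1.97 V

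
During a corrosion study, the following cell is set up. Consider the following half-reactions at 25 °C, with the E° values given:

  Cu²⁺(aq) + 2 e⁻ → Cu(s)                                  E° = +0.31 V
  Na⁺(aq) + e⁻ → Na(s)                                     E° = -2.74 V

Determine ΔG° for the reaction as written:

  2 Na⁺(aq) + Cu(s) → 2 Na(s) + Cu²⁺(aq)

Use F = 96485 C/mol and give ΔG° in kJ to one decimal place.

As written, Na⁺/Na is reduced (cathode) and Cu²⁺/Cu is oxidised (anode), so E°cell = (-2.74) − (+0.31) = -3.05 V.
Balancing electrons gives n = 2.
ΔG° = −nFE° = −(2)(96485)(-3.05) = 588,558 J = +588.6 kJ.

+588.6 kJ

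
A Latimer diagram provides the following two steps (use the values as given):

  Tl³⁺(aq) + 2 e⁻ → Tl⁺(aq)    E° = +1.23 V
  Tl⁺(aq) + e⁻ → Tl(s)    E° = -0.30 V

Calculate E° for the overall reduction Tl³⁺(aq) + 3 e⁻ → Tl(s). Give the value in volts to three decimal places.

+0.720 V

Since ΔG° = −nFE° is additive over sequential reductions, n₃E°₃ = n₁E°₁ + n₂E°₂.
E°₃ = (2×+1.23 + 1×-0.30) / 3 = (+2.160) / 3 = +0.720 V.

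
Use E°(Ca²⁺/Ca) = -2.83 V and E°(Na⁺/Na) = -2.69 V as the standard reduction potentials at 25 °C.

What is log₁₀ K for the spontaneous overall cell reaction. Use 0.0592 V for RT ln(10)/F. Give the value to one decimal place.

4.7

Cathode: Na⁺/Na; anode: Ca²⁺/Ca. E°cell = +0.14 V, n = 2.
log K = nE°cell / 0.0592 = (2)(+0.14) / 0.0592 = 4.7.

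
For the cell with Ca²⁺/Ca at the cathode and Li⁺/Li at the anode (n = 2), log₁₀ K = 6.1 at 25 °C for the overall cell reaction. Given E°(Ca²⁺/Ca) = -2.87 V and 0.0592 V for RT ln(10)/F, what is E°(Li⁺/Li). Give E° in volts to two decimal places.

E°cell = (0.0592/n)·log K = (0.0592/2)(6.1) = +0.181 V.
Since Ca²⁺/Ca is the cathode and Li⁺/Li the anode, E°cell = E°(Ca²⁺/Ca) − E°(Li⁺/Li).
So E°(Li⁺/Li) = E°(Ca²⁺/Ca) − E°cell = (-2.87) − (+0.181) = -3.05 V.

-3.05 V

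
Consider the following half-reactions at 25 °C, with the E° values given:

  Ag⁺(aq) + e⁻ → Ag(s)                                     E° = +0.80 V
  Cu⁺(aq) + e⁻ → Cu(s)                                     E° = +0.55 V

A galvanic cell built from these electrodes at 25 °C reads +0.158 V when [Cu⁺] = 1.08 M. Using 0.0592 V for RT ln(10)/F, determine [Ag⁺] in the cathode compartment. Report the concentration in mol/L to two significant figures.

0.030 M

Ag⁺/Ag is the cathode, Cu⁺/Cu the anode: E°cell = +0.25 V, n = 1.
Overall reaction: Ag⁺(aq) + Cu(s) → Ag(s) + Cu⁺(aq); Q = [Cu⁺]^1/[Ag⁺]^1.
From E = E° − (0.0592/n) log Q: log Q = (E° − E)·n/0.0592 = (+0.25 − (+0.158))·1/0.0592 = 1.5541.
So 1·log[Ag⁺] = 1·log(1.08) − log Q = 0.0334 − (1.5541) = -1.5207; [Ag⁺] = 10^(-1.5207) ≈ 0.030 M.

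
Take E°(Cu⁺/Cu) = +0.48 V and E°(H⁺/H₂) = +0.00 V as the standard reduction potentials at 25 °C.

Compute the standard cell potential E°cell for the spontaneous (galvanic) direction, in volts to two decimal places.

The Cu⁺/Cu couple has the higher reduction potential, so it is the cathode; H⁺/H₂ is oxidised at the anode.
E°cell = E°(cathode) − E°(anode) = (+0.48) − (+0.00) = +0.48 V.

+0.48 V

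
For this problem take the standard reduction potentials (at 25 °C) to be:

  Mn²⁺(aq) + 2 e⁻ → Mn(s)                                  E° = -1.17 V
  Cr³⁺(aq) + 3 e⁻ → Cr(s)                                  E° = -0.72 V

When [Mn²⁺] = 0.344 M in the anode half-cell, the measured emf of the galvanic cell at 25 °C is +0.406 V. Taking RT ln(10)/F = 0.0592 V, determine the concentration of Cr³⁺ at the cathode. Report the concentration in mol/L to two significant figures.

Cr³⁺/Cr is the cathode, Mn²⁺/Mn the anode: E°cell = +0.45 V, n = 6.
Overall reaction: 2 Cr³⁺(aq) + 3 Mn(s) → 2 Cr(s) + 3 Mn²⁺(aq); Q = [Mn²⁺]^3/[Cr³⁺]^2.
From E = E° − (0.0592/n) log Q: log Q = (E° − E)·n/0.0592 = (+0.45 − (+0.406))·6/0.0592 = 4.4595.
So 2·log[Cr³⁺] = 3·log(0.344) − log Q = -1.3903 − (4.4595) = -5.8498; log[Cr³⁺] = -5.8498 / 2 = -2.9249; [Cr³⁺] = 10^(-2.9249) ≈ 0.0012 M.

0.0012 M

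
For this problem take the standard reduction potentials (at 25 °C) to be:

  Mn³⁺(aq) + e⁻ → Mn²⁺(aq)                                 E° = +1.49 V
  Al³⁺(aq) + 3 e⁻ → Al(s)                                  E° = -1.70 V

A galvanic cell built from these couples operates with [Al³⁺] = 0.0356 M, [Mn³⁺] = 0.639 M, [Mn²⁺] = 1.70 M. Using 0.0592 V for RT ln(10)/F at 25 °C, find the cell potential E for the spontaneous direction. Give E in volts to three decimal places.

+3.193 V

Mn³⁺/Mn²⁺ is the cathode (higher E°), Al³⁺/Al the anode: E°cell = +1.49 − (-1.70) = +3.19 V, n = 3.
Overall: 3 Mn³⁺(aq) + Al(s) → 3 Mn²⁺(aq) + Al³⁺(aq)
Q = [Mn²⁺]^3·[Al³⁺] / ([Mn³⁺]^3); log Q = -0.174.
E = E° − (0.0592/n) log Q = +3.19 − (0.0592/3)(-0.174) = +3.193 V.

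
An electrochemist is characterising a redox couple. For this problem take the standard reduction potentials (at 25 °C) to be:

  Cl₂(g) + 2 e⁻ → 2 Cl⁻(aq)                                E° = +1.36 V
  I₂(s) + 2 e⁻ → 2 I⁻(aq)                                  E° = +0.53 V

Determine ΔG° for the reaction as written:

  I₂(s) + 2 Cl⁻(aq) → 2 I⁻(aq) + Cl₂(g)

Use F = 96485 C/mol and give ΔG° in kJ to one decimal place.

+160.2 kJ

As written, I₂/I⁻ is reduced (cathode) and Cl₂/Cl⁻ is oxidised (anode), so E°cell = (+0.53) − (+1.36) = -0.83 V.
Balancing electrons gives n = 2.
ΔG° = −nFE° = −(2)(96485)(-0.83) = 160,165 J = +160.2 kJ.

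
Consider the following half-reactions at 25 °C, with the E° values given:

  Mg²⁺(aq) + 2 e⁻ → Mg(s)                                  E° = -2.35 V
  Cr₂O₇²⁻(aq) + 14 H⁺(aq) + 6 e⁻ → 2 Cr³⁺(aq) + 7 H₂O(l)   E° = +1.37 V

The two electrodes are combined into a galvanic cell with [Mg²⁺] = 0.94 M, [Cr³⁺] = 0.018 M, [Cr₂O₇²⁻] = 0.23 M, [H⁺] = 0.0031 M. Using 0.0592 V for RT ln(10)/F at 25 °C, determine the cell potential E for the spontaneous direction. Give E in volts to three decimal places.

Cr₂O₇²⁻/Cr³⁺ is the cathode (higher E°), Mg²⁺/Mg the anode: E°cell = +1.37 − (-2.35) = +3.72 V, n = 6.
Overall: Cr₂O₇²⁻(aq) + 14 H⁺(aq) + 3 Mg(s) → 2 Cr³⁺(aq) + 7 H₂O(l) + 3 Mg²⁺(aq)
Q = [Cr³⁺]^2·[Mg²⁺]^3 / ([Cr₂O₇²⁻]·[H⁺]^14); log Q = 32.189.
E = E° − (0.0592/n) log Q = +3.72 − (0.0592/6)(32.189) = +3.402 V.

+3.402 V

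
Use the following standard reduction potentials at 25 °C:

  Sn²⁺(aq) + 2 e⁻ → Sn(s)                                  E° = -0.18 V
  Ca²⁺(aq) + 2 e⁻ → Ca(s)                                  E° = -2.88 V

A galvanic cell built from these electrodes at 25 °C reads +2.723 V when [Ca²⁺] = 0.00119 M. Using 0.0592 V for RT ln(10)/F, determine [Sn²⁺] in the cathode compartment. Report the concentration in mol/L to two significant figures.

0.0071 M

Sn²⁺/Sn is the cathode, Ca²⁺/Ca the anode: E°cell = +2.70 V, n = 2.
Overall reaction: Sn²⁺(aq) + Ca(s) → Sn(s) + Ca²⁺(aq); Q = [Ca²⁺]^1/[Sn²⁺]^1.
From E = E° − (0.0592/n) log Q: log Q = (E° − E)·n/0.0592 = (+2.70 − (+2.723))·2/0.0592 = -0.7770.
So 1·log[Sn²⁺] = 1·log(0.00119) − log Q = -2.9245 − (-0.7770) = -2.1475; [Sn²⁺] = 10^(-2.1475) ≈ 0.0071 M.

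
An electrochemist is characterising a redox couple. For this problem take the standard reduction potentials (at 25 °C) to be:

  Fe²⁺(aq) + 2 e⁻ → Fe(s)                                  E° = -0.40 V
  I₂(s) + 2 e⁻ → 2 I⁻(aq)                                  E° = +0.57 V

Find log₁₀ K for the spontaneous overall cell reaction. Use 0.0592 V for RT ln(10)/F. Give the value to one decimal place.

Cathode: I₂/I⁻; anode: Fe²⁺/Fe. E°cell = +0.97 V, n = 2.
log K = nE°cell / 0.0592 = (2)(+0.97) / 0.0592 = 32.8.

32.8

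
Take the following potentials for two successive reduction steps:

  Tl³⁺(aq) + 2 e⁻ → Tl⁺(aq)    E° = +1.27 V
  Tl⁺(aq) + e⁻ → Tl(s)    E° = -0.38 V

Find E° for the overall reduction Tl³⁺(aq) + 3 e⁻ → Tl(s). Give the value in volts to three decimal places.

+0.720 V

Standard free energies of sequential steps add: ΔG°₃ = ΔG°₁ + ΔG°₂, so n₃E°₃ = n₁E°₁ + n₂E°₂.
E°₃ = (2×+1.27 + 1×-0.38) / 3 = (+2.160) / 3 = +0.720 V.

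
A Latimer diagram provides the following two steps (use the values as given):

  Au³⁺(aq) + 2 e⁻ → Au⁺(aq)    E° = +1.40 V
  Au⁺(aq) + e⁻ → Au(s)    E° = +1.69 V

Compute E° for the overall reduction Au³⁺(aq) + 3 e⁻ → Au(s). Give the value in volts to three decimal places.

Standard free energies of sequential steps add: ΔG°₃ = ΔG°₁ + ΔG°₂, so n₃E°₃ = n₁E°₁ + n₂E°₂.
E°₃ = (2×+1.40 + 1×+1.69) / 3 = (+4.490) / 3 = +1.497 V.
Simply averaging or adding the two E° values would be wrong; the electron-weighted sum is required.

+1.497 V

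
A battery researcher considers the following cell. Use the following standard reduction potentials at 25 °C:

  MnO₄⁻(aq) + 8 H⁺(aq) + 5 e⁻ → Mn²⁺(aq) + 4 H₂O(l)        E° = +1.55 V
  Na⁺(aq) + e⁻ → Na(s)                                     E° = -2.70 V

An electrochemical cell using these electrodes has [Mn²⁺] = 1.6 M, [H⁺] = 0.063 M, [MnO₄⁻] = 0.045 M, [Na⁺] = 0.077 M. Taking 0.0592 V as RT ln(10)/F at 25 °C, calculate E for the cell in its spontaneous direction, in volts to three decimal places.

MnO₄⁻/Mn²⁺ is the cathode (higher E°), Na⁺/Na the anode: E°cell = +1.55 − (-2.70) = +4.25 V, n = 5.
Overall: MnO₄⁻(aq) + 8 H⁺(aq) + 5 Na(s) → Mn²⁺(aq) + 4 H₂O(l) + 5 Na⁺(aq)
Q = [Mn²⁺]·[Na⁺]^5 / ([MnO₄⁻]·[H⁺]^8); log Q = 5.589.
E = E° − (0.0592/n) log Q = +4.25 − (0.0592/5)(5.589) = +4.184 V.

+4.184 V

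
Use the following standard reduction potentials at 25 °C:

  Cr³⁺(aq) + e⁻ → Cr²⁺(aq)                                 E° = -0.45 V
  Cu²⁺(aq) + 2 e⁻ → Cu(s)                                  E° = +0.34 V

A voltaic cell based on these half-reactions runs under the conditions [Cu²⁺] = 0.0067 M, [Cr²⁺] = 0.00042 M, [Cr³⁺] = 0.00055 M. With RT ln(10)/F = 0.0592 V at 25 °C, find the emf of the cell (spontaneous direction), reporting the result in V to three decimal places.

+0.719 V

Cu²⁺/Cu is the cathode (higher E°), Cr³⁺/Cr²⁺ the anode: E°cell = +0.34 − (-0.45) = +0.79 V, n = 2.
Overall: Cu²⁺(aq) + 2 Cr²⁺(aq) → Cu(s) + 2 Cr³⁺(aq)
Q = [Cr³⁺]^2 / ([Cu²⁺]·[Cr²⁺]^2); log Q = 2.408.
E = E° − (0.0592/n) log Q = +0.79 − (0.0592/2)(2.408) = +0.719 V.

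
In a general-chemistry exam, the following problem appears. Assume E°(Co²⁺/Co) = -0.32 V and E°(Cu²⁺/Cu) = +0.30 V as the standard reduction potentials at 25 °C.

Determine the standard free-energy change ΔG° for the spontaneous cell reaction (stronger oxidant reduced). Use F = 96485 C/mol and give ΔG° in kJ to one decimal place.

Cu²⁺/Cu (E° = +0.30 V) is the cathode; Co²⁺/Co (E° = -0.32 V) is the anode, so E°cell = +0.62 V.
Balancing electrons gives n = 2 (lcm of 2 and 2).
ΔG° = −nFE° = −(2)(96485)(+0.62) = -119,641 J = -119.6 kJ.

-119.6 kJ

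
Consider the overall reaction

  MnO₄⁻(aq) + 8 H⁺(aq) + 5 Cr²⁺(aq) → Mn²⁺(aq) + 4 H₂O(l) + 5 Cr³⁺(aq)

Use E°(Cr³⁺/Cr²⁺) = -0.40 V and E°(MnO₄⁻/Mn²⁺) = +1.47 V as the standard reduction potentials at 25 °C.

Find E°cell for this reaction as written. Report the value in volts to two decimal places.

The MnO₄⁻/Mn²⁺ couple has the higher reduction potential, so it is the cathode; Cr³⁺/Cr²⁺ is oxidised at the anode.
E°cell = E°(cathode) − E°(anode) = (+1.47) − (-0.40) = +1.87 V.
Since E°cell > 0, the reaction is spontaneous under standard conditions.

+1.87 V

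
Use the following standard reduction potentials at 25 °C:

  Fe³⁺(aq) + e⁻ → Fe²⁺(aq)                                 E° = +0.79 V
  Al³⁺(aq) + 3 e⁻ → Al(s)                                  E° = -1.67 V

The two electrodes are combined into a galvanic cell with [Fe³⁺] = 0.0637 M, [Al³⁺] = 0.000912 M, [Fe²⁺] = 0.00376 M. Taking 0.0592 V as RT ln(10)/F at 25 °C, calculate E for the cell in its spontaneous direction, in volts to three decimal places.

Fe³⁺/Fe²⁺ is the cathode (higher E°), Al³⁺/Al the anode: E°cell = +0.79 − (-1.67) = +2.46 V, n = 3.
Overall: 3 Fe³⁺(aq) + Al(s) → 3 Fe²⁺(aq) + Al³⁺(aq)
Q = [Fe²⁺]^3·[Al³⁺] / ([Fe³⁺]^3); log Q = -6.727.
E = E° − (0.0592/n) log Q = +2.46 − (0.0592/3)(-6.727) = +2.593 V.

+2.593 V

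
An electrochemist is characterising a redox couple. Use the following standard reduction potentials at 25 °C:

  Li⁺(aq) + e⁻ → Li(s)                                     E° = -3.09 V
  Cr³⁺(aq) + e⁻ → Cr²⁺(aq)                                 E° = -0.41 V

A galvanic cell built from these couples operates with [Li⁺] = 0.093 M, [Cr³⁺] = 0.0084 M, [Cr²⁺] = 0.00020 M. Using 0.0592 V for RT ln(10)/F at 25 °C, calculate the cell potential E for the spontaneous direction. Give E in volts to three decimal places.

Cr³⁺/Cr²⁺ is the cathode (higher E°), Li⁺/Li the anode: E°cell = -0.41 − (-3.09) = +2.68 V, n = 1.
Overall: Cr³⁺(aq) + Li(s) → Cr²⁺(aq) + Li⁺(aq)
Q = [Cr²⁺]·[Li⁺] / ([Cr³⁺]); log Q = -2.655.
E = E° − (0.0592/n) log Q = +2.68 − (0.0592/1)(-2.655) = +2.837 V.

+2.837 V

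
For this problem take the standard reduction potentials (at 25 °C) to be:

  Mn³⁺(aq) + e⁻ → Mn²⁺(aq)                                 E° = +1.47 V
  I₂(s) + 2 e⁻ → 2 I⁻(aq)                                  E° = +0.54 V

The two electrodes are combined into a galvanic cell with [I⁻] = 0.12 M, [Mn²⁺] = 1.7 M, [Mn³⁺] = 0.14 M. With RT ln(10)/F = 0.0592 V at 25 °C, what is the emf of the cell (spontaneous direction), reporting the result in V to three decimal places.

Mn³⁺/Mn²⁺ is the cathode (higher E°), I₂/I⁻ the anode: E°cell = +1.47 − (+0.54) = +0.93 V, n = 2.
Overall: 2 Mn³⁺(aq) + 2 I⁻(aq) → 2 Mn²⁺(aq) + I₂(s)
Q = [Mn²⁺]^2 / ([Mn³⁺]^2·[I⁻]^2); log Q = 4.010.
E = E° − (0.0592/n) log Q = +0.93 − (0.0592/2)(4.010) = +0.811 V.

+0.811 V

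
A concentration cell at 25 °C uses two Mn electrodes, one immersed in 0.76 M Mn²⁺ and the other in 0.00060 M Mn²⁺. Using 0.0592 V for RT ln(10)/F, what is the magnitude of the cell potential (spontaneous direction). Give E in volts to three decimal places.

+0.092 V

For a concentration cell E°cell = 0. The 0.76 M side is the cathode (reduction is favoured where [Mn²⁺] is higher).
With n = 2, E = −(0.0592/2) log([Mn²⁺]ₐₙ/[Mn²⁺]꜀ₐₜ) = −(0.0592/2) log(0.0006/0.76) = −(0.0592/2)(-3.103) = +0.092 V.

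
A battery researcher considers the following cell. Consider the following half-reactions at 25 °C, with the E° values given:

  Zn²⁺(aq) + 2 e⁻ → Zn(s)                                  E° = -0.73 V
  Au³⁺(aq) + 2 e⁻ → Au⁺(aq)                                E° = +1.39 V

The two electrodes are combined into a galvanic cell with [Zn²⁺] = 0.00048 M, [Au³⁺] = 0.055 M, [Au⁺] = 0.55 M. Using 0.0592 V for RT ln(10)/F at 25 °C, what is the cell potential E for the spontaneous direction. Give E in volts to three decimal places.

Au³⁺/Au⁺ is the cathode (higher E°), Zn²⁺/Zn the anode: E°cell = +1.39 − (-0.73) = +2.12 V, n = 2.
Overall: Au³⁺(aq) + Zn(s) → Au⁺(aq) + Zn²⁺(aq)
Q = [Au⁺]·[Zn²⁺] / ([Au³⁺]); log Q = -2.319.
E = E° − (0.0592/n) log Q = +2.12 − (0.0592/2)(-2.319) = +2.189 V.

+2.189 V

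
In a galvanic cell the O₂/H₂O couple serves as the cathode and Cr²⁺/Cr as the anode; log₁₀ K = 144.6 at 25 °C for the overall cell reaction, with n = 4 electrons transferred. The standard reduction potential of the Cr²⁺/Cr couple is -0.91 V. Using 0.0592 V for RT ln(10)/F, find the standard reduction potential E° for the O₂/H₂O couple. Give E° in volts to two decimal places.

E°cell = (0.0592/n)·log K = (0.0592/4)(144.6) = +2.140 V.
Since O₂/H₂O is the cathode and Cr²⁺/Cr the anode, E°cell = E°(O₂/H₂O) − E°(Cr²⁺/Cr).
So E°(O₂/H₂O) = E°cell + E°(Cr²⁺/Cr) = +2.140 + (-0.91) = +1.23 V.

+1.23 V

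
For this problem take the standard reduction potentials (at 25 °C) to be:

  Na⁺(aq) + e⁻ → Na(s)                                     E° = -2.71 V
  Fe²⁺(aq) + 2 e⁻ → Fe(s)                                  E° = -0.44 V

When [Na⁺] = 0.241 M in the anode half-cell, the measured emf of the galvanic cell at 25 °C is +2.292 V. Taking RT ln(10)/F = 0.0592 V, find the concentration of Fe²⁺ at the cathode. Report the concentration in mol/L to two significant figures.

Fe²⁺/Fe is the cathode, Na⁺/Na the anode: E°cell = +2.27 V, n = 2.
Overall reaction: Fe²⁺(aq) + 2 Na(s) → Fe(s) + 2 Na⁺(aq); Q = [Na⁺]^2/[Fe²⁺]^1.
From E = E° − (0.0592/n) log Q: log Q = (E° − E)·n/0.0592 = (+2.27 − (+2.292))·2/0.0592 = -0.7432.
So 1·log[Fe²⁺] = 2·log(0.241) − log Q = -1.2360 − (-0.7432) = -0.4928; [Fe²⁺] = 10^(-0.4928) ≈ 0.32 M.

0.32 M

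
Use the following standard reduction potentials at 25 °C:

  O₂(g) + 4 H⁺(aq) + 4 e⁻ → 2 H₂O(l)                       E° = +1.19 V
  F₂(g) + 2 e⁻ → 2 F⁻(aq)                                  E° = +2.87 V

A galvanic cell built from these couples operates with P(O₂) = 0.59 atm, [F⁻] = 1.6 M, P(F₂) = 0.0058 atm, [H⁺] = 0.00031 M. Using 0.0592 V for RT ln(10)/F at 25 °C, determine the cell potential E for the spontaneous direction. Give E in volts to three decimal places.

F₂/F⁻ is the cathode (higher E°), O₂/H₂O the anode: E°cell = +2.87 − (+1.19) = +1.68 V, n = 4.
Overall: 2 F₂(g) + 2 H₂O(l) → 4 F⁻(aq) + O₂(g) + 4 H⁺(aq)
Q = [F⁻]^4·P(O₂)·[H⁺]^4 / (P(F₂)^2); log Q = -8.974.
E = E° − (0.0592/n) log Q = +1.68 − (0.0592/4)(-8.974) = +1.813 V.

+1.813 V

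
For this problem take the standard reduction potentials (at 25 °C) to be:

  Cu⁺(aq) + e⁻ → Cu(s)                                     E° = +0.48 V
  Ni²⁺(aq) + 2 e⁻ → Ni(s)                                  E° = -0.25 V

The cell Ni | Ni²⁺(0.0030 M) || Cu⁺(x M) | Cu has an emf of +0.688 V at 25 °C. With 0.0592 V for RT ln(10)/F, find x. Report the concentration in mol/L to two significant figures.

0.011 M

Cu⁺/Cu is the cathode, Ni²⁺/Ni the anode: E°cell = +0.73 V, n = 2.
Overall reaction: 2 Cu⁺(aq) + Ni(s) → 2 Cu(s) + Ni²⁺(aq); Q = [Ni²⁺]^1/[Cu⁺]^2.
From E = E° − (0.0592/n) log Q: log Q = (E° − E)·n/0.0592 = (+0.73 − (+0.688))·2/0.0592 = 1.4189.
So 2·log[Cu⁺] = 1·log(0.003) − log Q = -2.5229 − (1.4189) = -3.9418; log[Cu⁺] = -3.9418 / 2 = -1.9709; [Cu⁺] = 10^(-1.9709) ≈ 0.011 M.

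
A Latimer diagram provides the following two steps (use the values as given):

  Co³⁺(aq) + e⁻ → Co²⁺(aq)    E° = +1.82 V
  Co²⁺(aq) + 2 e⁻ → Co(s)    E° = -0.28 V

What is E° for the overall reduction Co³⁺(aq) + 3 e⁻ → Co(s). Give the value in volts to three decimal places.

Standard free energies of sequential steps add: ΔG°₃ = ΔG°₁ + ΔG°₂, so n₃E°₃ = n₁E°₁ + n₂E°₂.
E°₃ = (1×+1.82 + 2×-0.28) / 3 = (+1.260) / 3 = +0.420 V.

+0.420 V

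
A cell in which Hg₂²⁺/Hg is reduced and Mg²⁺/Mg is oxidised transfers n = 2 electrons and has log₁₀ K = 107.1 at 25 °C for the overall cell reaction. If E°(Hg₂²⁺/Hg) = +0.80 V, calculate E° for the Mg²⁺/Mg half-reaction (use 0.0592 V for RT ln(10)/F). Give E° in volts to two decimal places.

-2.37 V

E°cell = (0.0592/n)·log K = (0.0592/2)(107.1) = +3.170 V.
Since Hg₂²⁺/Hg is the cathode and Mg²⁺/Mg the anode, E°cell = E°(Hg₂²⁺/Hg) − E°(Mg²⁺/Mg).
So E°(Mg²⁺/Mg) = E°(Hg₂²⁺/Hg) − E°cell = (+0.80) − (+3.170) = -2.37 V.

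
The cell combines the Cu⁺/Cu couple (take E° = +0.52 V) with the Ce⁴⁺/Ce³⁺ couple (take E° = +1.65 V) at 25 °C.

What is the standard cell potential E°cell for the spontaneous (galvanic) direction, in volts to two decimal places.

+1.13 V

The Ce⁴⁺/Ce³⁺ couple has the higher reduction potential, so it is the cathode; Cu⁺/Cu is oxidised at the anode.
E°cell = E°(cathode) − E°(anode) = (+1.65) − (+0.52) = +1.13 V.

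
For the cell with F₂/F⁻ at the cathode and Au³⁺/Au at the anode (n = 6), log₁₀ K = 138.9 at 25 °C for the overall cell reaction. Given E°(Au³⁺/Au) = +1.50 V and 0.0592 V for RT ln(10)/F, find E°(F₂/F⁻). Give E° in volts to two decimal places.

+2.87 V

E°cell = (0.0592/n)·log K = (0.0592/6)(138.9) = +1.370 V.
Since F₂/F⁻ is the cathode and Au³⁺/Au the anode, E°cell = E°(F₂/F⁻) − E°(Au³⁺/Au).
So E°(F₂/F⁻) = E°cell + E°(Au³⁺/Au) = +1.370 + (+1.50) = +2.87 V.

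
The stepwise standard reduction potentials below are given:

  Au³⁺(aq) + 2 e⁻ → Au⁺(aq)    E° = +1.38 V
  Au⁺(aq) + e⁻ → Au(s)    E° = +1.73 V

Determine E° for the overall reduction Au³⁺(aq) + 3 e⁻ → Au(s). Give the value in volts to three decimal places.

Adding the free-energy changes (−nFE°) of the two steps gives −n₃FE°₃ = −n₁FE°₁ − n₂FE°₂.
E°₃ = (2×+1.38 + 1×+1.73) / 3 = (+4.490) / 3 = +1.497 V.

+1.497 V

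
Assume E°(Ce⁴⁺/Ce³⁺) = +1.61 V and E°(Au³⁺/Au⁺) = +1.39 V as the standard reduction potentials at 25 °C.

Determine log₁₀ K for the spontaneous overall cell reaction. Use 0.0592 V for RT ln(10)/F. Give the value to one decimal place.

Cathode: Ce⁴⁺/Ce³⁺; anode: Au³⁺/Au⁺. E°cell = +0.22 V, n = 2.
log K = nE°cell / 0.0592 = (2)(+0.22) / 0.0592 = 7.4.

7.4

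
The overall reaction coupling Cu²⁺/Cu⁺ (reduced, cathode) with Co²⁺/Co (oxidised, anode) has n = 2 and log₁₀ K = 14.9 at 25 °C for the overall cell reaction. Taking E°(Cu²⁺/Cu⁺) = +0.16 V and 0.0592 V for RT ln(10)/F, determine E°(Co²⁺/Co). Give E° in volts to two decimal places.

-0.28 V

E°cell = (0.0592/n)·log K = (0.0592/2)(14.9) = +0.441 V.
Since Cu²⁺/Cu⁺ is the cathode and Co²⁺/Co the anode, E°cell = E°(Cu²⁺/Cu⁺) − E°(Co²⁺/Co).
So E°(Co²⁺/Co) = E°(Cu²⁺/Cu⁺) − E°cell = (+0.16) − (+0.441) = -0.28 V.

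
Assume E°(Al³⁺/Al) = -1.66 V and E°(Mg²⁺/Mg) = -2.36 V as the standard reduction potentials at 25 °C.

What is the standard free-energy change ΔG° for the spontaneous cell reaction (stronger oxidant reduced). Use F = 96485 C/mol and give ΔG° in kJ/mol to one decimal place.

Al³⁺/Al (E° = -1.66 V) is the cathode; Mg²⁺/Mg (E° = -2.36 V) is the anode, so E°cell = +0.70 V.
Balancing electrons gives n = 6 (lcm of 3 and 2).
ΔG° = −nFE° = −(6)(96485)(+0.70) = -405,237 J = -405.2 kJ/mol.

-405.2 kJ/mol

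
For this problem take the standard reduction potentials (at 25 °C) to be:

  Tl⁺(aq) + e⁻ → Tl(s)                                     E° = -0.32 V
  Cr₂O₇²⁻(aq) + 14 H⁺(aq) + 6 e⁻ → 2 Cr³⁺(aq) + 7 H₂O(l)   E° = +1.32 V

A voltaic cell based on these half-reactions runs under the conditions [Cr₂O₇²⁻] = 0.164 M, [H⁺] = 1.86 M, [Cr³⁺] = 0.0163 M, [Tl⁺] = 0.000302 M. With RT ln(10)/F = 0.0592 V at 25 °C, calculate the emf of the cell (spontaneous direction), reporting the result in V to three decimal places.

Cr₂O₇²⁻/Cr³⁺ is the cathode (higher E°), Tl⁺/Tl the anode: E°cell = +1.32 − (-0.32) = +1.64 V, n = 6.
Overall: Cr₂O₇²⁻(aq) + 14 H⁺(aq) + 6 Tl(s) → 2 Cr³⁺(aq) + 7 H₂O(l) + 6 Tl⁺(aq)
Q = [Cr³⁺]^2·[Tl⁺]^6 / ([Cr₂O₇²⁻]·[H⁺]^14); log Q = -27.684.
E = E° − (0.0592/n) log Q = +1.64 − (0.0592/6)(-27.684) = +1.913 V.

+1.913 V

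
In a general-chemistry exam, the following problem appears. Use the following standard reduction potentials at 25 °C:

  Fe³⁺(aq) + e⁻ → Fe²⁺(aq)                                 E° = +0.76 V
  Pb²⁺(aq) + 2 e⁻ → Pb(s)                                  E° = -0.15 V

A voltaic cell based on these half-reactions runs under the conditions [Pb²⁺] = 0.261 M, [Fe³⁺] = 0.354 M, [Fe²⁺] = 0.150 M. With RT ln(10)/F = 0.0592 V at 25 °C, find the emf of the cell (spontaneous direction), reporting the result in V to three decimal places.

Fe³⁺/Fe²⁺ is the cathode (higher E°), Pb²⁺/Pb the anode: E°cell = +0.76 − (-0.15) = +0.91 V, n = 2.
Overall: 2 Fe³⁺(aq) + Pb(s) → 2 Fe²⁺(aq) + Pb²⁺(aq)
Q = [Fe²⁺]^2·[Pb²⁺] / ([Fe³⁺]^2); log Q = -1.329.
E = E° − (0.0592/n) log Q = +0.91 − (0.0592/2)(-1.329) = +0.949 V.

+0.949 V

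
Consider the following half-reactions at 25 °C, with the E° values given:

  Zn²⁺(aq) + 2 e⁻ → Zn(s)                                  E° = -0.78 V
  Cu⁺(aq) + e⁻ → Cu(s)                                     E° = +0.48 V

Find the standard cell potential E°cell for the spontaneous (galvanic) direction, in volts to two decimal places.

+1.26 V

The Cu⁺/Cu couple has the higher reduction potential, so it is the cathode; Zn²⁺/Zn is oxidised at the anode.
E°cell = E°(cathode) − E°(anode) = (+0.48) − (-0.78) = +1.26 V.
Since E°cell > 0, the reaction is spontaneous under standard conditions.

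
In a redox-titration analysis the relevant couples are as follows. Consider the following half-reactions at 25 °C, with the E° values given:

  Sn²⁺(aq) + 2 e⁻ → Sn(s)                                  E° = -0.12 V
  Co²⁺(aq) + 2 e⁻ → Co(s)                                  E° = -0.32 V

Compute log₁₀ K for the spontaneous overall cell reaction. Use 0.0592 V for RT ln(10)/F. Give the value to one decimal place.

6.8

Cathode: Sn²⁺/Sn; anode: Co²⁺/Co. E°cell = +0.20 V, n = 2.
log K = nE°cell / 0.0592 = (2)(+0.20) / 0.0592 = 6.8.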